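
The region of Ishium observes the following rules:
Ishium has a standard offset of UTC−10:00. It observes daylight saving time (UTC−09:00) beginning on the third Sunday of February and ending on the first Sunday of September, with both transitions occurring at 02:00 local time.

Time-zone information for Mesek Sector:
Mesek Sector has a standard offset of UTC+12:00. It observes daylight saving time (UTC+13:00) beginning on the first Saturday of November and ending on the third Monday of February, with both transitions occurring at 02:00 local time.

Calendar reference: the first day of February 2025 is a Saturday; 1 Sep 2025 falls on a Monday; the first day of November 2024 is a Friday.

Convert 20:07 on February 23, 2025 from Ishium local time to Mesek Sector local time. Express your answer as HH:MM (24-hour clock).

1 February 2025 is a Saturday, so the first Sunday is February 2 and the third is February 16.
1 September 2025 is a Monday, so the first Sunday is September 7.
February 23, 2025 falls between 16 February and 7 September, so daylight saving is in effect and Ishium is at UTC−09:00.
20:07 Ishium + 9h = 05:07 UTC (rolling into the next day, 24 February 2025).
1 November 2024 is a Friday, so the first Saturday is November 2.
1 February 2025 is a Saturday, so the first Monday is February 3 and the third is February 17.
At the standard offset (UTC+12:00), 05:07 UTC + 12h = 17:07 Mesek Sector standard time.
Daylight saving runs 2 November 2024 – 17 February 2025; the standard-time date in Mesek Sector, February 24, 2025, is outside that window, so Mesek Sector is on standard time at UTC+12:00.
05:07 UTC + 12h = 17:07 Mesek Sector.

17:07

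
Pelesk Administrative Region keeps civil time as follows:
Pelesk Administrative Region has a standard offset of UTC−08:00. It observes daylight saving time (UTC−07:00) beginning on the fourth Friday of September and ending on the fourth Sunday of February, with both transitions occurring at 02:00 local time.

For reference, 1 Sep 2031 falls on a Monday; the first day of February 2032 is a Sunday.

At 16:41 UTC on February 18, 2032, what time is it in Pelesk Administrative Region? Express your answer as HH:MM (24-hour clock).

1 September 2031 is a Monday, so the first Friday is September 5 and the fourth is September 26.
1 February 2032 is a Sunday, so the first Sunday is February 1 and the fourth is February 22.
At the standard offset (UTC−08:00), 16:41 UTC − 8h = 08:41 Pelesk Administrative Region standard time.
The standard-time date in Pelesk Administrative Region, February 18, 2032, lies within the daylight-saving period (26 September 2031 – 22 February 2032), so Pelesk Administrative Region is on daylight time, UTC−07:00.
16:41 UTC − 7h = 09:41 local.

09:41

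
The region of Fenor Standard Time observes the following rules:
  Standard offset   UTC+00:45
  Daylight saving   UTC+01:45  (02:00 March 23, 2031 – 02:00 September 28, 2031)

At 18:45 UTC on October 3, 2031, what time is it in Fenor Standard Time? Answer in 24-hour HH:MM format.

19:30

At the standard offset (UTC+00:45), 18:45 UTC + 0h45m = 19:30 Fenor Standard Time standard time.
Daylight saving runs 23 March – 28 September; the standard-time date in Fenor Standard Time, October 3, 2031, is outside that window, so Fenor Standard Time is on standard time at UTC+00:45.
18:45 UTC + 0h45m = 19:30 local.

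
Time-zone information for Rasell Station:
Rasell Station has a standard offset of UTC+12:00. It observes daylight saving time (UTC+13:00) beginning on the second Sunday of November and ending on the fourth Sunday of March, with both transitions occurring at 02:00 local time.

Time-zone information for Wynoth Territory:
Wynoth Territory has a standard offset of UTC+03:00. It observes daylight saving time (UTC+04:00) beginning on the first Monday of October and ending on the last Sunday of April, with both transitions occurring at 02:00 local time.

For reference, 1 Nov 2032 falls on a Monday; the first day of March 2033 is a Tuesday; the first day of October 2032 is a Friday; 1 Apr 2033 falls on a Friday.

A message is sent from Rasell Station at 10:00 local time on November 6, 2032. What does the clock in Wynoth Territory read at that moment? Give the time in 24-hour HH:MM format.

1 November 2032 is a Monday, so the first Sunday is November 7 and the second is November 14.
1 March 2033 is a Tuesday, so the first Sunday is March 6 and the fourth is March 27.
November 6, 2032 is outside the daylight-saving period (14 November 2032 – 27 March 2033), so Rasell Station is on standard time, UTC+12:00.
10:00 Rasell Station − 12h = 22:00 UTC (rolling into the previous day, 5 November 2032).
1 October 2032 is a Friday, so the first Monday is October 4.
1 April 2033 is a Friday, so Sundays fall on 3, 10, 17, 24; the last is April 24.
At the standard offset (UTC+03:00), 22:00 UTC + 3h = 01:00 Wynoth Territory standard time (rolling into the next day, 6 November 2032).
The standard-time date in Wynoth Territory, November 6, 2032, lies within the daylight-saving period (4 October 2032 – 24 April 2033), so Wynoth Territory is on daylight time, UTC+04:00.
22:00 UTC + 4h = 02:00 Wynoth Territory (rolling into the next day, 6 November 2032).

02:00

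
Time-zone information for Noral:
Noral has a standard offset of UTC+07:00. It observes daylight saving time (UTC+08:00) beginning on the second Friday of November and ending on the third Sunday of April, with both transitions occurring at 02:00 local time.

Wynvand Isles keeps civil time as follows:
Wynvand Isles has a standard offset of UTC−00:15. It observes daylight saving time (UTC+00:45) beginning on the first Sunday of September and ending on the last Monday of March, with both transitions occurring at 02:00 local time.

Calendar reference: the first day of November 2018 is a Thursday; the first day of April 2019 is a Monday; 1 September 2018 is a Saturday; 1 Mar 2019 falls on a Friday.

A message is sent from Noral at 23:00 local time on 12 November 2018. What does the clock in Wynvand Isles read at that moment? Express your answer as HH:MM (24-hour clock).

15:45

1 November 2018 is a Thursday, so the first Friday is November 2 and the second is November 9.
1 April 2019 is a Monday, so the first Sunday is April 7 and the third is April 21.
12 November 2018 falls between 9 November 2018 and 21 April 2019, so daylight saving is in effect and Noral is at UTC+08:00.
23:00 Noral − 8h = 15:00 UTC.
1 September 2018 is a Saturday, so the first Sunday is September 2.
1 March 2019 is a Friday, so Mondays fall on 4, 11, 18, 25; the last is March 25.
At the standard offset (UTC−00:15), 15:00 UTC − 0h15m = 14:45 Wynvand Isles standard time.
Daylight saving runs 2 September 2018 – 25 March 2019; the standard-time date in Wynvand Isles, 12 November 2018, is inside that window, so Wynvand Isles is at UTC+00:45.
15:00 UTC + 0h45m = 15:45 Wynvand Isles.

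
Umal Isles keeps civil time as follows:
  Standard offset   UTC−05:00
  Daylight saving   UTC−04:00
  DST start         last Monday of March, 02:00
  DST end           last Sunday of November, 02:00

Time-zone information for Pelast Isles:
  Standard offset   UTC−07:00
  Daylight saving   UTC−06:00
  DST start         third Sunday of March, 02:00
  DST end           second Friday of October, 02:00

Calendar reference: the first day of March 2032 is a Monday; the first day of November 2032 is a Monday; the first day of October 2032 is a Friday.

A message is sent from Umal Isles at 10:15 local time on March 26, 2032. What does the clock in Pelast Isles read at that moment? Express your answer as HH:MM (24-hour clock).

1 March 2032 is a Monday, so Mondays fall on 1, 8, 15, 22, 29; the last is March 29.
1 November 2032 is a Monday, so Sundays fall on 7, 14, 21, 28; the last is November 28.
Daylight saving runs 29 March – 28 November; March 26, 2032 is outside that window, so Umal Isles is on standard time at UTC−05:00.
10:15 Umal Isles + 5h = 15:15 UTC.
1 March 2032 is a Monday, so the first Sunday is March 7 and the third is March 21.
1 October 2032 is a Friday, so the first Friday is October 1 and the second is October 8.
At the standard offset (UTC−07:00), 15:15 UTC − 7h = 08:15 Pelast Isles standard time.
Daylight saving runs 21 March – 8 October; the standard-time date in Pelast Isles, March 26, 2032, is inside that window, so Pelast Isles is at UTC−06:00.
15:15 UTC − 6h = 09:15 Pelast Isles.

09:15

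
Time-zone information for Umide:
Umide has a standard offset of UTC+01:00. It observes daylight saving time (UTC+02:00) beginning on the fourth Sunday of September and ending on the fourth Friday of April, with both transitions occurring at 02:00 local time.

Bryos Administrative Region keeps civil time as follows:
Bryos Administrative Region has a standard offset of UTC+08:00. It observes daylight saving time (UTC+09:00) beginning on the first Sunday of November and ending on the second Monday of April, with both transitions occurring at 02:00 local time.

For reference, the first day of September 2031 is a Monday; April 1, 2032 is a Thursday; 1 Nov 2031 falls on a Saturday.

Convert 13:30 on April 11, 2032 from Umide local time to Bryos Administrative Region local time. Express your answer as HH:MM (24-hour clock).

20:30

1 September 2031 is a Monday, so the first Sunday is September 7 and the fourth is September 28.
1 April 2032 is a Thursday, so the first Friday is April 2 and the fourth is April 23.
April 11, 2032 lies within the daylight-saving period (28 September 2031 – 23 April 2032), so Umide is on daylight time, UTC+02:00.
13:30 Umide − 2h = 11:30 UTC.
1 November 2031 is a Saturday, so the first Sunday is November 2.
1 April 2032 is a Thursday, so the first Monday is April 5 and the second is April 12.
At the standard offset (UTC+08:00), 11:30 UTC + 8h = 19:30 Bryos Administrative Region standard time.
The standard-time date in Bryos Administrative Region, April 11, 2032, lies within the daylight-saving period (2 November 2031 – 12 April 2032), so Bryos Administrative Region is on daylight time, UTC+09:00.
11:30 UTC + 9h = 20:30 Bryos Administrative Region.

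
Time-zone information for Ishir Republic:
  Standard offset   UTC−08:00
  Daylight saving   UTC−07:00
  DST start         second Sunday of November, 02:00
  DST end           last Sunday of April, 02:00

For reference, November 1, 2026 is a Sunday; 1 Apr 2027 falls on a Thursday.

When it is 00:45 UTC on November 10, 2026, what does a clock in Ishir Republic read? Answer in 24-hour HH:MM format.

17:45

1 November 2026 is a Sunday, so the first Sunday is November 1 and the second is November 8.
1 April 2027 is a Thursday, so Sundays fall on 4, 11, 18, 25; the last is April 25.
At the standard offset (UTC−08:00), 00:45 UTC − 8h = 16:45 Ishir Republic standard time (rolling into the previous day, 9 November 2026).
Daylight saving runs 8 November 2026 – 25 April 2027; the standard-time date in Ishir Republic, November 9, 2026, is inside that window, so Ishir Republic is at UTC−07:00.
00:45 UTC − 7h = 17:45 local (rolling into the previous day, 9 November 2026).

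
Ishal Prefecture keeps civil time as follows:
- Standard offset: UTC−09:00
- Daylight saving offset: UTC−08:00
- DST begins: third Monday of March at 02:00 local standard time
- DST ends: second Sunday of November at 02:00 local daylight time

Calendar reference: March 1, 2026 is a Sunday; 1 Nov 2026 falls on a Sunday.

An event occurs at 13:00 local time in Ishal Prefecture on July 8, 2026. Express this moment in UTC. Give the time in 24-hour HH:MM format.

1 March 2026 is a Sunday, so the first Monday is March 2 and the third is March 16.
1 November 2026 is a Sunday, so the first Sunday is November 1 and the second is November 8.
Daylight saving runs 16 March – 8 November; July 8, 2026 is inside that window, so Ishal Prefecture is at UTC−08:00.
13:00 local + 8h = 21:00 UTC.

21:00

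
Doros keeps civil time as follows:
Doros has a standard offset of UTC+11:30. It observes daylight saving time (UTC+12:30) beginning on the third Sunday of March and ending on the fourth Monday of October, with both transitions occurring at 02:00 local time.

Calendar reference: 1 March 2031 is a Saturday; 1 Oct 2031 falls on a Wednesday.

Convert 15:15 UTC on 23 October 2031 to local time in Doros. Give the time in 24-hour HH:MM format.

1 March 2031 is a Saturday, so the first Sunday is March 2 and the third is March 16.
1 October 2031 is a Wednesday, so the first Monday is October 6 and the fourth is October 27.
At the standard offset (UTC+11:30), 15:15 UTC + 11h30m = 02:45 Doros standard time (rolling into the next day, 24 October 2031).
Daylight saving runs 16 March – 27 October; the standard-time date in Doros, 24 October 2031, is inside that window, so Doros is at UTC+12:30.
15:15 UTC + 12h30m = 03:45 local (rolling into the next day, 24 October 2031).

03:45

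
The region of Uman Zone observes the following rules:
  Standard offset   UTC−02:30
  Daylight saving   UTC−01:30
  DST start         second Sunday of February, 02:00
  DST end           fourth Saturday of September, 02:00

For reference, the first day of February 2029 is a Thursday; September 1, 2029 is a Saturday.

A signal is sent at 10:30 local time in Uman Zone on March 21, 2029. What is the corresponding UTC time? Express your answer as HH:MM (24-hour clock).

1 February 2029 is a Thursday, so the first Sunday is February 4 and the second is February 11.
1 September 2029 is a Saturday, so the first Saturday is September 1 and the fourth is September 22.
Daylight saving runs 11 February – 22 September; March 21, 2029 is inside that window, so Uman Zone is at UTC−01:30.
10:30 local + 1h30m = 12:00 UTC.

12:00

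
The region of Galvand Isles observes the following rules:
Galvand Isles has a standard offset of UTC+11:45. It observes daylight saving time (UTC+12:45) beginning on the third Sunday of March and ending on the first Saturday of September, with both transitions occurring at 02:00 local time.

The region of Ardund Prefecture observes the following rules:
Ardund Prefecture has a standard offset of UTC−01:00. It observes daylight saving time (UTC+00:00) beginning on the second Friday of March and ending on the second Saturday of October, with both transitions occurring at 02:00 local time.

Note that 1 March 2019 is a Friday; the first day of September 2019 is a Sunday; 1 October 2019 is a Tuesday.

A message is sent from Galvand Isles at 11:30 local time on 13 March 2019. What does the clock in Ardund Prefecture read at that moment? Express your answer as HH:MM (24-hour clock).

23:45

1 March 2019 is a Friday, so the first Sunday is March 3 and the third is March 17.
1 September 2019 is a Sunday, so the first Saturday is September 7.
13 March 2019 is outside the daylight-saving period (17 March – 7 September), so Galvand Isles is on standard time, UTC+11:45.
11:30 Galvand Isles − 11h45m = 23:45 UTC (rolling into the previous day, 12 March 2019).
1 March 2019 is a Friday, so the first Friday is March 1 and the second is March 8.
1 October 2019 is a Tuesday, so the first Saturday is October 5 and the second is October 12.
At the standard offset (UTC−01:00), 23:45 UTC − 1h = 22:45 Ardund Prefecture standard time.
The standard-time date in Ardund Prefecture, 12 March 2019, lies within the daylight-saving period (8 March – 12 October), so Ardund Prefecture is on daylight time, UTC+00:00.
23:45 UTC + 0h = 23:45 Ardund Prefecture.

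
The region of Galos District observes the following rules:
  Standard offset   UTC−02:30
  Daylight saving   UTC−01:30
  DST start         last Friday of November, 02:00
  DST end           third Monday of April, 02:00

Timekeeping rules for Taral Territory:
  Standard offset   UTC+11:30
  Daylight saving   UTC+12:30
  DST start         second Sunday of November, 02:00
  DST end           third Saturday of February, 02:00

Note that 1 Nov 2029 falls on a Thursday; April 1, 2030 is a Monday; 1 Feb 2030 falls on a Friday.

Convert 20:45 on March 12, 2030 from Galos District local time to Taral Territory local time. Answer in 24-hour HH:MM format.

09:45

1 November 2029 is a Thursday, so Fridays fall on 2, 9, 16, 23, 30; the last is November 30.
1 April 2030 is a Monday, so the first Monday is April 1 and the third is April 15.
March 12, 2030 falls between 30 November 2029 and 15 April 2030, so daylight saving is in effect and Galos District is at UTC−01:30.
20:45 Galos District + 1h30m = 22:15 UTC.
1 November 2029 is a Thursday, so the first Sunday is November 4 and the second is November 11.
1 February 2030 is a Friday, so the first Saturday is February 2 and the third is February 16.
At the standard offset (UTC+11:30), 22:15 UTC + 11h30m = 09:45 Taral Territory standard time (rolling into the next day, 13 March 2030).
The standard-time date in Taral Territory, March 13, 2030, is outside the daylight-saving period (11 November 2029 – 16 February 2030), so Taral Territory is on standard time, UTC+11:30.
22:15 UTC + 11h30m = 09:45 Taral Territory (rolling into the next day, 13 March 2030).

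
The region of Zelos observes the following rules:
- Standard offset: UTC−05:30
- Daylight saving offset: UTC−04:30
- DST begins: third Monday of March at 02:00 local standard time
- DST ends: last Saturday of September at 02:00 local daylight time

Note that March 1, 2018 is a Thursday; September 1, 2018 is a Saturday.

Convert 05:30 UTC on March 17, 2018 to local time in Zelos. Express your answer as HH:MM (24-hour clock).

1 March 2018 is a Thursday, so the first Monday is March 5 and the third is March 19.
1 September 2018 is a Saturday, so Saturdays fall on 1, 8, 15, 22, 29; the last is September 29.
At the standard offset (UTC−05:30), 05:30 UTC − 5h30m = 00:00 Zelos standard time.
The standard-time date in Zelos, March 17, 2018, is outside the daylight-saving period (19 March – 29 September), so Zelos is on standard time, UTC−05:30.
05:30 UTC − 5h30m = 00:00 local.

00:00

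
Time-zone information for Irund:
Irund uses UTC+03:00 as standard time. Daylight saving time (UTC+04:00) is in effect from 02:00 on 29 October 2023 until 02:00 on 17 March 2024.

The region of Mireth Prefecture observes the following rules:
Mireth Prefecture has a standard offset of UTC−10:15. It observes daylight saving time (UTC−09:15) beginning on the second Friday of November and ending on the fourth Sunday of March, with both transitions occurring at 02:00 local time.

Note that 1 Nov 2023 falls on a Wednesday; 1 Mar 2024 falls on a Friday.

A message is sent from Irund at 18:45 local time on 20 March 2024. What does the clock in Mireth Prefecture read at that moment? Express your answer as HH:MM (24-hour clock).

Daylight saving runs 29 October 2023 – 17 March 2024; 20 March 2024 is outside that window, so Irund is on standard time at UTC+03:00.
18:45 Irund − 3h = 15:45 UTC.
1 November 2023 is a Wednesday, so the first Friday is November 3 and the second is November 10.
1 March 2024 is a Friday, so the first Sunday is March 3 and the fourth is March 24.
At the standard offset (UTC−10:15), 15:45 UTC − 10h15m = 05:30 Mireth Prefecture standard time.
The standard-time date in Mireth Prefecture, 20 March 2024, lies within the daylight-saving period (10 November 2023 – 24 March 2024), so Mireth Prefecture is on daylight time, UTC−09:15.
15:45 UTC − 9h15m = 06:30 Mireth Prefecture.

06:30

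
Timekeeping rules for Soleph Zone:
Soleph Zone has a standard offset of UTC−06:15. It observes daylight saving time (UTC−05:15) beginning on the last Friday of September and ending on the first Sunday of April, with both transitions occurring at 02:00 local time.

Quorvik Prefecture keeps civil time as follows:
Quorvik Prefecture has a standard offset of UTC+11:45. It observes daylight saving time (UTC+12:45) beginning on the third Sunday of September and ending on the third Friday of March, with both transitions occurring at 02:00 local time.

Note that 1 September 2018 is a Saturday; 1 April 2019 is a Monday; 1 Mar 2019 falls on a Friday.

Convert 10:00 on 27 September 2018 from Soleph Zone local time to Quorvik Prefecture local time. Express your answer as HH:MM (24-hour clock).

1 September 2018 is a Saturday, so Fridays fall on 7, 14, 21, 28; the last is September 28.
1 April 2019 is a Monday, so the first Sunday is April 7.
Daylight saving runs 28 September 2018 – 7 April 2019; 27 September 2018 is outside that window, so Soleph Zone is on standard time at UTC−06:15.
10:00 Soleph Zone + 6h15m = 16:15 UTC.
1 September 2018 is a Saturday, so the first Sunday is September 2 and the third is September 16.
1 March 2019 is a Friday, so the first Friday is March 1 and the third is March 15.
At the standard offset (UTC+11:45), 16:15 UTC + 11h45m = 04:00 Quorvik Prefecture standard time (rolling into the next day, 28 September 2018).
Daylight saving runs 16 September 2018 – 15 March 2019; the standard-time date in Quorvik Prefecture, 28 September 2018, is inside that window, so Quorvik Prefecture is at UTC+12:45.
16:15 UTC + 12h45m = 05:00 Quorvik Prefecture (rolling into the next day, 28 September 2018).

05:00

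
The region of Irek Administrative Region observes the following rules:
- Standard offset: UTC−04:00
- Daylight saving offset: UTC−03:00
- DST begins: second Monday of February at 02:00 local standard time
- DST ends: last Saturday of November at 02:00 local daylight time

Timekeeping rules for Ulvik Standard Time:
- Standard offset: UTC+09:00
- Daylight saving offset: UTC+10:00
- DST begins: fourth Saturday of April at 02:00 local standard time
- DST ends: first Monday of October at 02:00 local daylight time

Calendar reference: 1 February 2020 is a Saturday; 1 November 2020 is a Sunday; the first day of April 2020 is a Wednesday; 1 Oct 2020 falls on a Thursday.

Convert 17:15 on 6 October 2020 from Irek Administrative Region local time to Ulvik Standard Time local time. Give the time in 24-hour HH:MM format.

05:15

1 February 2020 is a Saturday, so the first Monday is February 3 and the second is February 10.
1 November 2020 is a Sunday, so Saturdays fall on 7, 14, 21, 28; the last is November 28.
Daylight saving runs 10 February – 28 November; 6 October 2020 is inside that window, so Irek Administrative Region is at UTC−03:00.
17:15 Irek Administrative Region + 3h = 20:15 UTC.
1 April 2020 is a Wednesday, so the first Saturday is April 4 and the fourth is April 25.
1 October 2020 is a Thursday, so the first Monday is October 5.
At the standard offset (UTC+09:00), 20:15 UTC + 9h = 05:15 Ulvik Standard Time standard time (rolling into the next day, 7 October 2020).
The standard-time date in Ulvik Standard Time, 7 October 2020, does not fall between 25 April and 5 October, so daylight saving is not in effect and Ulvik Standard Time is at UTC+09:00.
20:15 UTC + 9h = 05:15 Ulvik Standard Time (rolling into the next day, 7 October 2020).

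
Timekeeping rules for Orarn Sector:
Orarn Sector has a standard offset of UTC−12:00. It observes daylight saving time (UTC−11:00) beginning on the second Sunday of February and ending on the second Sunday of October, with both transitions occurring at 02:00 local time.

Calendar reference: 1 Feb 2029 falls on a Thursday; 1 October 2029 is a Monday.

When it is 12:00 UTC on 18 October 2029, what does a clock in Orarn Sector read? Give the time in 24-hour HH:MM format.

00:00

1 February 2029 is a Thursday, so the first Sunday is February 4 and the second is February 11.
1 October 2029 is a Monday, so the first Sunday is October 7 and the second is October 14.
At the standard offset (UTC−12:00), 12:00 UTC − 12h = 00:00 Orarn Sector standard time.
The standard-time date in Orarn Sector, 18 October 2029, is outside the daylight-saving period (11 February – 14 October), so Orarn Sector is on standard time, UTC−12:00.
12:00 UTC − 12h = 00:00 local.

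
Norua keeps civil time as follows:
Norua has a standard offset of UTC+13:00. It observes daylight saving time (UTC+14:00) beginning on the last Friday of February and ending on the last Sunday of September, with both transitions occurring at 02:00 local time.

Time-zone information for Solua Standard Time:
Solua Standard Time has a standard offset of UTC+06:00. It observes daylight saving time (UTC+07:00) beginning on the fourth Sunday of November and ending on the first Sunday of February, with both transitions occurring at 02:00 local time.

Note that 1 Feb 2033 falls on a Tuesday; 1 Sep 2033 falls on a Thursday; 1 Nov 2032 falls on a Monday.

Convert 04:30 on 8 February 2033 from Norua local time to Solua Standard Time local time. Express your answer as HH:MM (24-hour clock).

21:30

1 February 2033 is a Tuesday, so Fridays fall on 4, 11, 18, 25; the last is February 25.
1 September 2033 is a Thursday, so Sundays fall on 4, 11, 18, 25; the last is September 25.
8 February 2033 does not fall between 25 February and 25 September, so daylight saving is not in effect and Norua is at UTC+13:00.
04:30 Norua − 13h = 15:30 UTC (rolling into the previous day, 7 February 2033).
1 November 2032 is a Monday, so the first Sunday is November 7 and the fourth is November 28.
1 February 2033 is a Tuesday, so the first Sunday is February 6.
At the standard offset (UTC+06:00), 15:30 UTC + 6h = 21:30 Solua Standard Time standard time.
The standard-time date in Solua Standard Time, 7 February 2033, does not fall between 28 November 2032 and 6 February 2033, so daylight saving is not in effect and Solua Standard Time is at UTC+06:00.
15:30 UTC + 6h = 21:30 Solua Standard Time.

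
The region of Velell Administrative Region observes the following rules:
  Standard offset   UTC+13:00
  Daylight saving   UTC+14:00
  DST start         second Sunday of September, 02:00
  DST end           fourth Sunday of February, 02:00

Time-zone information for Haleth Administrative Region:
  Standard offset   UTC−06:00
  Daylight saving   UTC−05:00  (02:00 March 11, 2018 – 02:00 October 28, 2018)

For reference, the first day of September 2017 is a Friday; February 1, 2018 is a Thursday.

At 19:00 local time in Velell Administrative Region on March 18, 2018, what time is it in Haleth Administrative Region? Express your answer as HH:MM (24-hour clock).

1 September 2017 is a Friday, so the first Sunday is September 3 and the second is September 10.
1 February 2018 is a Thursday, so the first Sunday is February 4 and the fourth is February 25.
March 18, 2018 is outside the daylight-saving period (10 September 2017 – 25 February 2018), so Velell Administrative Region is on standard time, UTC+13:00.
19:00 Velell Administrative Region − 13h = 06:00 UTC.
At the standard offset (UTC−06:00), 06:00 UTC − 6h = 00:00 Haleth Administrative Region standard time.
The standard-time date in Haleth Administrative Region, March 18, 2018, lies within the daylight-saving period (11 March – 28 October), so Haleth Administrative Region is on daylight time, UTC−05:00.
06:00 UTC − 5h = 01:00 Haleth Administrative Region.

01:00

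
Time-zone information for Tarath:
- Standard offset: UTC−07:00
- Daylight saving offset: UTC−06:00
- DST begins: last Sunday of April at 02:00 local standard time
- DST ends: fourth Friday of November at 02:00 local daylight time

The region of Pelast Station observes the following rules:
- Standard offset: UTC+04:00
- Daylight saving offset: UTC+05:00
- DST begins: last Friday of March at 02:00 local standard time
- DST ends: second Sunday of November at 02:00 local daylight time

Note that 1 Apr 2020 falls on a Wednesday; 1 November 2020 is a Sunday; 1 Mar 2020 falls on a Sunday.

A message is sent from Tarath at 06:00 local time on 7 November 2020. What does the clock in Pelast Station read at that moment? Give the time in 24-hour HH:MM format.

17:00

1 April 2020 is a Wednesday, so Sundays fall on 5, 12, 19, 26; the last is April 26.
1 November 2020 is a Sunday, so the first Friday is November 6 and the fourth is November 27.
Daylight saving runs 26 April – 27 November; 7 November 2020 is inside that window, so Tarath is at UTC−06:00.
06:00 Tarath + 6h = 12:00 UTC.
1 March 2020 is a Sunday, so Fridays fall on 6, 13, 20, 27; the last is March 27.
1 November 2020 is a Sunday, so the first Sunday is November 1 and the second is November 8.
At the standard offset (UTC+04:00), 12:00 UTC + 4h = 16:00 Pelast Station standard time.
The standard-time date in Pelast Station, 7 November 2020, falls between 27 March and 8 November, so daylight saving is in effect and Pelast Station is at UTC+05:00.
12:00 UTC + 5h = 17:00 Pelast Station.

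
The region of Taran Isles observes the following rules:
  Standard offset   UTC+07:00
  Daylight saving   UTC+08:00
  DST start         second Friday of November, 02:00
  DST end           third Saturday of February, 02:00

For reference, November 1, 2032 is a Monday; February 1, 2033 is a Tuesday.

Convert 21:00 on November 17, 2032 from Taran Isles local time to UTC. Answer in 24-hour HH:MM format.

1 November 2032 is a Monday, so the first Friday is November 5 and the second is November 12.
1 February 2033 is a Tuesday, so the first Saturday is February 5 and the third is February 19.
Daylight saving runs 12 November 2032 – 19 February 2033; November 17, 2032 is inside that window, so Taran Isles is at UTC+08:00.
21:00 local − 8h = 13:00 UTC.

13:00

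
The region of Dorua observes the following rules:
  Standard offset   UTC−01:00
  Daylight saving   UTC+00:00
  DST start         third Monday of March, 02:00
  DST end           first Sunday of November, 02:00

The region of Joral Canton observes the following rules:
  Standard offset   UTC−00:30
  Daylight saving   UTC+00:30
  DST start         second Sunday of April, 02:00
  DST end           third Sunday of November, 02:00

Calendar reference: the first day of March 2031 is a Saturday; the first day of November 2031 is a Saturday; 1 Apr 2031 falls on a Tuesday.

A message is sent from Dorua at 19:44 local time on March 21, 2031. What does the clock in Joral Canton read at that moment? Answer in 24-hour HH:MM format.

1 March 2031 is a Saturday, so the first Monday is March 3 and the third is March 17.
1 November 2031 is a Saturday, so the first Sunday is November 2.
March 21, 2031 lies within the daylight-saving period (17 March – 2 November), so Dorua is on daylight time, UTC+00:00.
19:44 Dorua − 0h = 19:44 UTC.
1 April 2031 is a Tuesday, so the first Sunday is April 6 and the second is April 13.
1 November 2031 is a Saturday, so the first Sunday is November 2 and the third is November 16.
At the standard offset (UTC−00:30), 19:44 UTC − 0h30m = 19:14 Joral Canton standard time.
The standard-time date in Joral Canton, March 21, 2031, does not fall between 13 April and 16 November, so daylight saving is not in effect and Joral Canton is at UTC−00:30.
19:44 UTC − 0h30m = 19:14 Joral Canton.

19:14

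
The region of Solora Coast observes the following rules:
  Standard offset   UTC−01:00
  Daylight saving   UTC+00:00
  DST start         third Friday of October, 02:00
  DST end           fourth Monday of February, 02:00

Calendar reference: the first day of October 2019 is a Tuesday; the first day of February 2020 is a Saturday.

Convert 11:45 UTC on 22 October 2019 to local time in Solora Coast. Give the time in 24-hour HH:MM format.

11:45

1 October 2019 is a Tuesday, so the first Friday is October 4 and the third is October 18.
1 February 2020 is a Saturday, so the first Monday is February 3 and the fourth is February 24.
At the standard offset (UTC−01:00), 11:45 UTC − 1h = 10:45 Solora Coast standard time.
Daylight saving runs 18 October 2019 – 24 February 2020; the standard-time date in Solora Coast, 22 October 2019, is inside that window, so Solora Coast is at UTC+00:00.
11:45 UTC + 0h = 11:45 local.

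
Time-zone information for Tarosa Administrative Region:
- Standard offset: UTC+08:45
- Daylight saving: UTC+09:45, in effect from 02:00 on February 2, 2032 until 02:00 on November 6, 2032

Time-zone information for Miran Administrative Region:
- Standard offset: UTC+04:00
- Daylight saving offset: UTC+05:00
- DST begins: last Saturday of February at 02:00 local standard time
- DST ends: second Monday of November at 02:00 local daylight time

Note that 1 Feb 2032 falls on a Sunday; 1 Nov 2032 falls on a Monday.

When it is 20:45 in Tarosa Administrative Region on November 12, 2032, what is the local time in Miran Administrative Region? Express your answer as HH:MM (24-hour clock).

November 12, 2032 is outside the daylight-saving period (2 February – 6 November), so Tarosa Administrative Region is on standard time, UTC+08:45.
20:45 Tarosa Administrative Region − 8h45m = 12:00 UTC.
1 February 2032 is a Sunday, so Saturdays fall on 7, 14, 21, 28; the last is February 28.
1 November 2032 is a Monday, so the first Monday is November 1 and the second is November 8.
At the standard offset (UTC+04:00), 12:00 UTC + 4h = 16:00 Miran Administrative Region standard time.
Daylight saving runs 28 February – 8 November; the standard-time date in Miran Administrative Region, November 12, 2032, is outside that window, so Miran Administrative Region is on standard time at UTC+04:00.
12:00 UTC + 4h = 16:00 Miran Administrative Region.

16:00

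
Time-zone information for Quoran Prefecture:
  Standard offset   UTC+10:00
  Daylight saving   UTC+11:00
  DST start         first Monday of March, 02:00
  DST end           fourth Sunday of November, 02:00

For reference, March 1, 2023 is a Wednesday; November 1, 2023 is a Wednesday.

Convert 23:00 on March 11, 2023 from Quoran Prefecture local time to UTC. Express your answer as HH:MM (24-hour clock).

1 March 2023 is a Wednesday, so the first Monday is March 6.
1 November 2023 is a Wednesday, so the first Sunday is November 5 and the fourth is November 26.
March 11, 2023 lies within the daylight-saving period (6 March – 26 November), so Quoran Prefecture is on daylight time, UTC+11:00.
23:00 local − 11h = 12:00 UTC.

12:00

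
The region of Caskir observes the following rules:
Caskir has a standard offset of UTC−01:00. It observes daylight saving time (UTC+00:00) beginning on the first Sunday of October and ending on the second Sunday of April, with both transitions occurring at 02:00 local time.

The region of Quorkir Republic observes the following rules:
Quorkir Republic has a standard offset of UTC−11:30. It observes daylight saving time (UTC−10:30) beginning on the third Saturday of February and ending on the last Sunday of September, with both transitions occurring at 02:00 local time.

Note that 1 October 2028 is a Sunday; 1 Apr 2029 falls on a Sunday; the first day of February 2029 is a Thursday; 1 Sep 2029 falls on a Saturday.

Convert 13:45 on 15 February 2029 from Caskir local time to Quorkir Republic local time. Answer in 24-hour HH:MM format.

1 October 2028 is a Sunday, so the first Sunday is October 1.
1 April 2029 is a Sunday, so the first Sunday is April 1 and the second is April 8.
15 February 2029 lies within the daylight-saving period (1 October 2028 – 8 April 2029), so Caskir is on daylight time, UTC+00:00.
13:45 Caskir − 0h = 13:45 UTC.
1 February 2029 is a Thursday, so the first Saturday is February 3 and the third is February 17.
1 September 2029 is a Saturday, so Sundays fall on 2, 9, 16, 23, 30; the last is September 30.
At the standard offset (UTC−11:30), 13:45 UTC − 11h30m = 02:15 Quorkir Republic standard time.
Daylight saving runs 17 February – 30 September; the standard-time date in Quorkir Republic, 15 February 2029, is outside that window, so Quorkir Republic is on standard time at UTC−11:30.
13:45 UTC − 11h30m = 02:15 Quorkir Republic.

02:15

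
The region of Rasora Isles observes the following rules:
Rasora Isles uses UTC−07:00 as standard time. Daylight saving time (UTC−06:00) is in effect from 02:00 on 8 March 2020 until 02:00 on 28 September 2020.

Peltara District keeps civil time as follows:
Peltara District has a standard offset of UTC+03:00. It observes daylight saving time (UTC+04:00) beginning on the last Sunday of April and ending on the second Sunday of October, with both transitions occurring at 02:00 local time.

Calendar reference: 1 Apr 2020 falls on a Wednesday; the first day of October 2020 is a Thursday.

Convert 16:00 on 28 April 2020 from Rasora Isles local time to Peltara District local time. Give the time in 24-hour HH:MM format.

02:00

28 April 2020 lies within the daylight-saving period (8 March – 28 September), so Rasora Isles is on daylight time, UTC−06:00.
16:00 Rasora Isles + 6h = 22:00 UTC.
1 April 2020 is a Wednesday, so Sundays fall on 5, 12, 19, 26; the last is April 26.
1 October 2020 is a Thursday, so the first Sunday is October 4 and the second is October 11.
At the standard offset (UTC+03:00), 22:00 UTC + 3h = 01:00 Peltara District standard time (rolling into the next day, 29 April 2020).
Daylight saving runs 26 April – 11 October; the standard-time date in Peltara District, 29 April 2020, is inside that window, so Peltara District is at UTC+04:00.
22:00 UTC + 4h = 02:00 Peltara District (rolling into the next day, 29 April 2020).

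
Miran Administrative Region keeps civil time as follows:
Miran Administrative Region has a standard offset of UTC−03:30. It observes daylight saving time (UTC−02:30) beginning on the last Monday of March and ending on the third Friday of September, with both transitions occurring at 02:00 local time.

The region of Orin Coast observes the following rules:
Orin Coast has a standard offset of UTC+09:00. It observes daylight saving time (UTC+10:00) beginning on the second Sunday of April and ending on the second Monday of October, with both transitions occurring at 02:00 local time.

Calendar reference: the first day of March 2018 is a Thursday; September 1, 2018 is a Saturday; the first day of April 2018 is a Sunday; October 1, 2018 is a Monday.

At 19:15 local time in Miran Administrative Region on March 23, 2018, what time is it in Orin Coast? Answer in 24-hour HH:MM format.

1 March 2018 is a Thursday, so Mondays fall on 5, 12, 19, 26; the last is March 26.
1 September 2018 is a Saturday, so the first Friday is September 7 and the third is September 21.
March 23, 2018 is outside the daylight-saving period (26 March – 21 September), so Miran Administrative Region is on standard time, UTC−03:30.
19:15 Miran Administrative Region + 3h30m = 22:45 UTC.
1 April 2018 is a Sunday, so the first Sunday is April 1 and the second is April 8.
1 October 2018 is a Monday, so the first Monday is October 1 and the second is October 8.
At the standard offset (UTC+09:00), 22:45 UTC + 9h = 07:45 Orin Coast standard time (rolling into the next day, 24 March 2018).
The standard-time date in Orin Coast, March 24, 2018, is outside the daylight-saving period (8 April – 8 October), so Orin Coast is on standard time, UTC+09:00.
22:45 UTC + 9h = 07:45 Orin Coast (rolling into the next day, 24 March 2018).

07:45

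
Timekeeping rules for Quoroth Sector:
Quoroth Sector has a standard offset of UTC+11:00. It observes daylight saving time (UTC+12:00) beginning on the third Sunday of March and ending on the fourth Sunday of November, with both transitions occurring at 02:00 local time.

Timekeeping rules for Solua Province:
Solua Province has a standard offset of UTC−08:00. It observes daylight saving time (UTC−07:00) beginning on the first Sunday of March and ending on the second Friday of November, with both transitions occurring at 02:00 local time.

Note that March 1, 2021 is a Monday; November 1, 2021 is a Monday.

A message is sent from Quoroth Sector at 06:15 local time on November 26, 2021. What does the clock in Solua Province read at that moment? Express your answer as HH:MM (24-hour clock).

10:15

1 March 2021 is a Monday, so the first Sunday is March 7 and the third is March 21.
1 November 2021 is a Monday, so the first Sunday is November 7 and the fourth is November 28.
November 26, 2021 falls between 21 March and 28 November, so daylight saving is in effect and Quoroth Sector is at UTC+12:00.
06:15 Quoroth Sector − 12h = 18:15 UTC (rolling into the previous day, 25 November 2021).
1 March 2021 is a Monday, so the first Sunday is March 7.
1 November 2021 is a Monday, so the first Friday is November 5 and the second is November 12.
At the standard offset (UTC−08:00), 18:15 UTC − 8h = 10:15 Solua Province standard time.
Daylight saving runs 7 March – 12 November; the standard-time date in Solua Province, November 25, 2021, is outside that window, so Solua Province is on standard time at UTC−08:00.
18:15 UTC − 8h = 10:15 Solua Province.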